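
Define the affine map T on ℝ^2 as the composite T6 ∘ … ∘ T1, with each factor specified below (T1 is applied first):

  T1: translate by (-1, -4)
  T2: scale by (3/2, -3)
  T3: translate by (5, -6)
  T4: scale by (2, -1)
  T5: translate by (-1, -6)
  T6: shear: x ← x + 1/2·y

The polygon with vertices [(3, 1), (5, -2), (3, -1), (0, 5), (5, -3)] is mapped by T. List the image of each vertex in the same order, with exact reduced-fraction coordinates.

T1 translate by (-1, -4): (3, 1) → (2, -3); (5, -2) → (4, -6); (3, -1) → (2, -5); (0, 5) → (-1, 1); (5, -3) → (4, -7)
T2 scale by (3/2, -3): (2, -3) → (3, 9); (4, -6) → (6, 18); (2, -5) → (3, 15); (-1, 1) → (-3/2, -3); (4, -7) → (6, 21)
T3 translate by (5, -6): (3, 9) → (8, 3); (6, 18) → (11, 12); (3, 15) → (8, 9); (-3/2, -3) → (7/2, -9); (6, 21) → (11, 15)
T4 scale by (2, -1): (8, 3) → (16, -3); (11, 12) → (22, -12); (8, 9) → (16, -9); (7/2, -9) → (7, 9); (11, 15) → (22, -15)
T5 translate by (-1, -6): (16, -3) → (15, -9); (22, -12) → (21, -18); (16, -9) → (15, -15); (7, 9) → (6, 3); (22, -15) → (21, -21)
T6 shear: x ← x + 1/2·y: (15, -9) → (21/2, -9); (21, -18) → (12, -18); (15, -15) → (15/2, -15); (6, 3) → (15/2, 3); (21, -21) → (21/2, -21)

image vertices: (21/2, -9), (12, -18), (15/2, -15), (15/2, 3), (21/2, -21)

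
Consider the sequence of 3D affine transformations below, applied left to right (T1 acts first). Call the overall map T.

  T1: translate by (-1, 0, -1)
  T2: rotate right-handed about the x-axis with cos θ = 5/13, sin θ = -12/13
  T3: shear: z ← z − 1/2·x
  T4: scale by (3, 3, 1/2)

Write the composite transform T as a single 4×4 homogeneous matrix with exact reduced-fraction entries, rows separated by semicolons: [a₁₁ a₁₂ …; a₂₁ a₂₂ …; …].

T = [3 0 0 -3; 0 15/13 36/13 -36/13; -1/4 -6/13 5/26 3/52; 0 0 0 1]

T1 = [1 0 0 -1; 0 1 0 0; 0 0 1 -1; 0 0 0 1]
T2·T1 = [1 0 0 -1; 0 5/13 12/13 -12/13; 0 -12/13 5/13 -5/13; 0 0 0 1]
T3·…·T1 = [1 0 0 -1; 0 5/13 12/13 -12/13; -1/2 -12/13 5/13 3/26; 0 0 0 1]
T4·…·T1 = [3 0 0 -3; 0 15/13 36/13 -36/13; -1/4 -6/13 5/26 3/52; 0 0 0 1]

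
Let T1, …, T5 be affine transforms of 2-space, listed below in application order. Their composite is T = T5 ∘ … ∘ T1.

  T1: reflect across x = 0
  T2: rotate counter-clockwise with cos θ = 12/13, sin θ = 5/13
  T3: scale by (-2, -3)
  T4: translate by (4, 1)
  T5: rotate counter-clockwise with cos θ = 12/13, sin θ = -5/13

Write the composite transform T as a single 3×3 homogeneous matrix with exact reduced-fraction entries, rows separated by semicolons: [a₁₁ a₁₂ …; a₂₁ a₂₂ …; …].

T1 = [-1 0 0; 0 1 0; 0 0 1]
T2·T1 = [-12/13 -5/13 0; -5/13 12/13 0; 0 0 1]
T3·…·T1 = [24/13 10/13 0; 15/13 -36/13 0; 0 0 1]
T4·…·T1 = [24/13 10/13 4; 15/13 -36/13 1; 0 0 1]
T5·…·T1 = [363/169 -60/169 53/13; 60/169 -482/169 -8/13; 0 0 1]

T = [363/169 -60/169 53/13; 60/169 -482/169 -8/13; 0 0 1]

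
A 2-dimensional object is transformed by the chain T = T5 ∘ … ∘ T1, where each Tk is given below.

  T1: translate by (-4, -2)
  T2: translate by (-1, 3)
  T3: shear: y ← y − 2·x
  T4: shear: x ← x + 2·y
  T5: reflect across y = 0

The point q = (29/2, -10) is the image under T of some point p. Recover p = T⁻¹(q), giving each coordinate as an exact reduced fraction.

T1 = [1 0 -4; 0 1 -2; 0 0 1]
T2·T1 = [1 0 -5; 0 1 1; 0 0 1]
T3·…·T1 = [1 0 -5; -2 1 11; 0 0 1]
T4·…·T1 = [-3 2 17; -2 1 11; 0 0 1]
T5·…·T1 = [-3 2 17; 2 -1 -11; 0 0 1]
det M = -1; M⁻¹ = [1 2 5; 2 3 -1; 0 0 1]
M⁻¹ · (29/2, -10)ᵀ = (-1/2, -2)ᵀ

p = (-1/2, -2)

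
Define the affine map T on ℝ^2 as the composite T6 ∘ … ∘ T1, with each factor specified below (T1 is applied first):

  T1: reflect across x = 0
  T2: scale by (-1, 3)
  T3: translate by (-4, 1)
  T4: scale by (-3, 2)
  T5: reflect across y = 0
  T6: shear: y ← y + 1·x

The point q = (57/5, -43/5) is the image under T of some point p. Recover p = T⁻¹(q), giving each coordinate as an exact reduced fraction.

T1 = [-1 0 0; 0 1 0; 0 0 1]
T2·T1 = [1 0 0; 0 3 0; 0 0 1]
T3·…·T1 = [1 0 -4; 0 3 1; 0 0 1]
T4·…·T1 = [-3 0 12; 0 6 2; 0 0 1]
T5·…·T1 = [-3 0 12; 0 -6 -2; 0 0 1]
T6·…·T1 = [-3 0 12; -3 -6 10; 0 0 1]
det M = 18; M⁻¹ = [-1/3 0 4; 1/6 -1/6 -1/3; 0 0 1]
M⁻¹ · (57/5, -43/5)ᵀ = (1/5, 3)ᵀ

p = (1/5, 3)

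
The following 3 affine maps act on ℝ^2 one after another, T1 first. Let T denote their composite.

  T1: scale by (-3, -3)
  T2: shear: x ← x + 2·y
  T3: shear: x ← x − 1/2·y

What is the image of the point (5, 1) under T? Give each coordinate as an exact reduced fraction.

T(p) = (-39/2, -3)

T1 scale by (-3, -3): (5, 1) → (-15, -3)
T2 shear: x ← x + 2·y: (-15, -3) → (-21, -3)
T3 shear: x ← x − 1/2·y: (-21, -3) → (-39/2, -3)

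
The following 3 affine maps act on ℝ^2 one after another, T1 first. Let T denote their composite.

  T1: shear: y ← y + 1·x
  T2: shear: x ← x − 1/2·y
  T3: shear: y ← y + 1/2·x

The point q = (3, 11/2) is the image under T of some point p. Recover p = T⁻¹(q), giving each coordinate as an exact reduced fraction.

p = (5, -1)

T1 = [1 0 0; 1 1 0; 0 0 1]
T2·T1 = [1/2 -1/2 0; 1 1 0; 0 0 1]
T3·…·T1 = [1/2 -1/2 0; 5/4 3/4 0; 0 0 1]
det M = 1; M⁻¹ = [3/4 1/2 0; -5/4 1/2 0; 0 0 1]
M⁻¹ · (3, 11/2)ᵀ = (5, -1)ᵀ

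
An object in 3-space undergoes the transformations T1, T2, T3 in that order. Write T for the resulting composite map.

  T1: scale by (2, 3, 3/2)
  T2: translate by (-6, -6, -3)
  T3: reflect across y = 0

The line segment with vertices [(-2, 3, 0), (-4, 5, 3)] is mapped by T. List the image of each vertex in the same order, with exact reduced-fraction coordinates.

T1 scale by (2, 3, 3/2): (-2, 3, 0) → (-4, 9, 0); (-4, 5, 3) → (-8, 15, 9/2)
T2 translate by (-6, -6, -3): (-4, 9, 0) → (-10, 3, -3); (-8, 15, 9/2) → (-14, 9, 3/2)
T3 reflect across y = 0: (-10, 3, -3) → (-10, -3, -3); (-14, 9, 3/2) → (-14, -9, 3/2)

image vertices: (-10, -3, -3), (-14, -9, 3/2)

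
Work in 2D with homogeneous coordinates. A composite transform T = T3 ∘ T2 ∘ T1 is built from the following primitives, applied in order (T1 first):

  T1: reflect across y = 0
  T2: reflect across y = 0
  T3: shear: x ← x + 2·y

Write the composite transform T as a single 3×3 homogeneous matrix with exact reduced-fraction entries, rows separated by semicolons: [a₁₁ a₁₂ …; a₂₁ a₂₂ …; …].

T1 = [1 0 0; 0 -1 0; 0 0 1]
T2·T1 = [1 0 0; 0 1 0; 0 0 1]
T3·…·T1 = [1 2 0; 0 1 0; 0 0 1]

T = [1 2 0; 0 1 0; 0 0 1]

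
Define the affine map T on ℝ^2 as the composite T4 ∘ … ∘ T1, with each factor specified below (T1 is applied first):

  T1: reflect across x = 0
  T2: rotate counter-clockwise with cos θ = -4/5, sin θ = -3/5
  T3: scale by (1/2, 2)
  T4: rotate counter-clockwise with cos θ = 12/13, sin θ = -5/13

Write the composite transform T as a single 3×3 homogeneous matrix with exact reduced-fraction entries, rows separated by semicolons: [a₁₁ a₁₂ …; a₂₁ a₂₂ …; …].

T = [54/65 -22/65 0; 62/65 -207/130 0; 0 0 1]

T1 = [-1 0 0; 0 1 0; 0 0 1]
T2·T1 = [4/5 3/5 0; 3/5 -4/5 0; 0 0 1]
T3·…·T1 = [2/5 3/10 0; 6/5 -8/5 0; 0 0 1]
T4·…·T1 = [54/65 -22/65 0; 62/65 -207/130 0; 0 0 1]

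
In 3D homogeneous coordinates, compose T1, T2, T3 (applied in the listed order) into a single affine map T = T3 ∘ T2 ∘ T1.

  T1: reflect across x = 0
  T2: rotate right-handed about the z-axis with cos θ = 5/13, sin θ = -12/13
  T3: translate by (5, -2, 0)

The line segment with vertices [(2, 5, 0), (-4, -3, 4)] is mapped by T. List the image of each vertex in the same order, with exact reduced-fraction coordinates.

T1 reflect across x = 0: (2, 5, 0) → (-2, 5, 0); (-4, -3, 4) → (4, -3, 4)
T2 rotate right-handed about the z-axis with cos θ = 5/13, sin θ = -12/13: (-2, 5, 0) → (50/13, 49/13, 0); (4, -3, 4) → (-16/13, -63/13, 4)
T3 translate by (5, -2, 0): (50/13, 49/13, 0) → (115/13, 23/13, 0); (-16/13, -63/13, 4) → (49/13, -89/13, 4)

image vertices: (115/13, 23/13, 0), (49/13, -89/13, 4)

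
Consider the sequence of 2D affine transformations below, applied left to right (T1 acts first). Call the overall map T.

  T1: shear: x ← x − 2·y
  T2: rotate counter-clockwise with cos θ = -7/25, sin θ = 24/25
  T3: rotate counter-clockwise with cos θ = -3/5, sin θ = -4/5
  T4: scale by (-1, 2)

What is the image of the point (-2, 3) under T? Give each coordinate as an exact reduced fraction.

T(p) = (804/125, 1406/125)

T1 shear: x ← x − 2·y: (-2, 3) → (-8, 3)
T2 rotate counter-clockwise with cos θ = -7/25, sin θ = 24/25: (-8, 3) → (-16/25, -213/25)
T3 rotate counter-clockwise with cos θ = -3/5, sin θ = -4/5: (-16/25, -213/25) → (-804/125, 703/125)
T4 scale by (-1, 2): (-804/125, 703/125) → (804/125, 1406/125)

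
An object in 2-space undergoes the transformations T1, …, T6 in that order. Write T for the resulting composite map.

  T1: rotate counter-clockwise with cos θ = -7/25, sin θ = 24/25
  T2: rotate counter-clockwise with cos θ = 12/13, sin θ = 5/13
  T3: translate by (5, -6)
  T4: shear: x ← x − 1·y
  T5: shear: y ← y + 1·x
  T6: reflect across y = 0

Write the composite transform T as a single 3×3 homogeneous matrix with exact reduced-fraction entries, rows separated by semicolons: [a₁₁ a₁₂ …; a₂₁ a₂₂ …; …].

T1 = [-7/25 -24/25 0; 24/25 -7/25 0; 0 0 1]
T2·T1 = [-204/325 -253/325 0; 253/325 -204/325 0; 0 0 1]
T3·…·T1 = [-204/325 -253/325 5; 253/325 -204/325 -6; 0 0 1]
T4·…·T1 = [-457/325 -49/325 11; 253/325 -204/325 -6; 0 0 1]
T5·…·T1 = [-457/325 -49/325 11; -204/325 -253/325 5; 0 0 1]
T6·…·T1 = [-457/325 -49/325 11; 204/325 253/325 -5; 0 0 1]

T = [-457/325 -49/325 11; 204/325 253/325 -5; 0 0 1]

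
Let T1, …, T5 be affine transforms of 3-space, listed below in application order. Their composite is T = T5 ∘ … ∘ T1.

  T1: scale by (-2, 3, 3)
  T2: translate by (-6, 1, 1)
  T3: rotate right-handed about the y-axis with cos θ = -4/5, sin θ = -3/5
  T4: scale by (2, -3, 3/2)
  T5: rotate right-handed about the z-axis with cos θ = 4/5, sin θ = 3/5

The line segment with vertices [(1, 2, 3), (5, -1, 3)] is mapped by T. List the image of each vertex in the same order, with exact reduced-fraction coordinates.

T1 scale by (-2, 3, 3): (1, 2, 3) → (-2, 6, 9); (5, -1, 3) → (-10, -3, 9)
T2 translate by (-6, 1, 1): (-2, 6, 9) → (-8, 7, 10); (-10, -3, 9) → (-16, -2, 10)
T3 rotate right-handed about the y-axis with cos θ = -4/5, sin θ = -3/5: (-8, 7, 10) → (2/5, 7, -64/5); (-16, -2, 10) → (34/5, -2, -88/5)
T4 scale by (2, -3, 3/2): (2/5, 7, -64/5) → (4/5, -21, -96/5); (34/5, -2, -88/5) → (68/5, 6, -132/5)
T5 rotate right-handed about the z-axis with cos θ = 4/5, sin θ = 3/5: (4/5, -21, -96/5) → (331/25, -408/25, -96/5); (68/5, 6, -132/5) → (182/25, 324/25, -132/5)

image vertices: (331/25, -408/25, -96/5), (182/25, 324/25, -132/5)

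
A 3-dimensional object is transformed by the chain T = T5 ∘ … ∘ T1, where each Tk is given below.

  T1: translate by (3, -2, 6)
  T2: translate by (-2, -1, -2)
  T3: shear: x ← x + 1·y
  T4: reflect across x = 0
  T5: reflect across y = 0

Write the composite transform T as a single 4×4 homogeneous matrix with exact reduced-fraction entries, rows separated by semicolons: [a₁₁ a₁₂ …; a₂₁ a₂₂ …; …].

T = [-1 -1 0 2; 0 -1 0 3; 0 0 1 4; 0 0 0 1]

T1 = [1 0 0 3; 0 1 0 -2; 0 0 1 6; 0 0 0 1]
T2·T1 = [1 0 0 1; 0 1 0 -3; 0 0 1 4; 0 0 0 1]
T3·…·T1 = [1 1 0 -2; 0 1 0 -3; 0 0 1 4; 0 0 0 1]
T4·…·T1 = [-1 -1 0 2; 0 1 0 -3; 0 0 1 4; 0 0 0 1]
T5·…·T1 = [-1 -1 0 2; 0 -1 0 3; 0 0 1 4; 0 0 0 1]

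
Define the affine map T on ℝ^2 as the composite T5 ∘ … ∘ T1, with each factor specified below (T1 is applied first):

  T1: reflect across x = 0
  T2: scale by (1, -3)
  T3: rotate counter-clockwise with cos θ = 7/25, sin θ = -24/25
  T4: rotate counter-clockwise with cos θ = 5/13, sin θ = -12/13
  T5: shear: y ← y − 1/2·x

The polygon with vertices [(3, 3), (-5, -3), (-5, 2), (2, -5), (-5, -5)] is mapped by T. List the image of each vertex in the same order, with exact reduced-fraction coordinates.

T1 reflect across x = 0: (3, 3) → (-3, 3); (-5, -3) → (5, -3); (-5, 2) → (5, 2); (2, -5) → (-2, -5); (-5, -5) → (5, -5)
T2 scale by (1, -3): (-3, 3) → (-3, -9); (5, -3) → (5, 9); (5, 2) → (5, -6); (-2, -5) → (-2, 15); (5, -5) → (5, 15)
T3 rotate counter-clockwise with cos θ = 7/25, sin θ = -24/25: (-3, -9) → (-237/25, 9/25); (5, 9) → (251/25, -57/25); (5, -6) → (-109/25, -162/25); (-2, 15) → (346/25, 153/25); (5, 15) → (79/5, -3/5)
T4 rotate counter-clockwise with cos θ = 5/13, sin θ = -12/13: (-237/25, 9/25) → (-1077/325, 2889/325); (251/25, -57/25) → (571/325, -3297/325); (-109/25, -162/25) → (-2489/325, 498/325); (346/25, 153/25) → (3566/325, -3387/325); (79/5, -3/5) → (359/65, -963/65)
T5 shear: y ← y − 1/2·x: (-1077/325, 2889/325) → (-1077/325, 1371/130); (571/325, -3297/325) → (571/325, -1433/130); (-2489/325, 498/325) → (-2489/325, 697/130); (3566/325, -3387/325) → (3566/325, -1034/65); (359/65, -963/65) → (359/65, -457/26)

image vertices: (-1077/325, 1371/130), (571/325, -1433/130), (-2489/325, 697/130), (3566/325, -1034/65), (359/65, -457/26)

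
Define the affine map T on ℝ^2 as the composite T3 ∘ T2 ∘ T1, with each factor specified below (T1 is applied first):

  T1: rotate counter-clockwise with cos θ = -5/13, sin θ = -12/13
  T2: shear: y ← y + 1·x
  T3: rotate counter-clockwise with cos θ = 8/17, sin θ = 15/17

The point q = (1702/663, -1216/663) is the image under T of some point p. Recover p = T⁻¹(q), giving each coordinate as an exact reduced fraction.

T1 = [-5/13 12/13 0; -12/13 -5/13 0; 0 0 1]
T2·T1 = [-5/13 12/13 0; -17/13 7/13 0; 0 0 1]
T3·…·T1 = [215/221 -9/221 0; -211/221 236/221 0; 0 0 1]
det M = 1; M⁻¹ = [236/221 9/221 0; 211/221 215/221 0; 0 0 1]
M⁻¹ · (1702/663, -1216/663)ᵀ = (8/3, 2/3)ᵀ

p = (8/3, 2/3)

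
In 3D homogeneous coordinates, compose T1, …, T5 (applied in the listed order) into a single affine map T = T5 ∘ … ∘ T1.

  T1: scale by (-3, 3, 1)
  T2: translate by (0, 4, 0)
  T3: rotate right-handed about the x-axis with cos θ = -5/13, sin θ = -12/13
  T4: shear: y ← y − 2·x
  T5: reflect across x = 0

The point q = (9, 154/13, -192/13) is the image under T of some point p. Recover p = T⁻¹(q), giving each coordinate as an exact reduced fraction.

p = (3, 4, 0)

T1 = [-3 0 0 0; 0 3 0 0; 0 0 1 0; 0 0 0 1]
T2·T1 = [-3 0 0 0; 0 3 0 4; 0 0 1 0; 0 0 0 1]
T3·…·T1 = [-3 0 0 0; 0 -15/13 12/13 -20/13; 0 -36/13 -5/13 -48/13; 0 0 0 1]
T4·…·T1 = [-3 0 0 0; 6 -15/13 12/13 -20/13; 0 -36/13 -5/13 -48/13; 0 0 0 1]
T5·…·T1 = [3 0 0 0; 6 -15/13 12/13 -20/13; 0 -36/13 -5/13 -48/13; 0 0 0 1]
det M = 9; M⁻¹ = [1/3 0 0 0; 10/39 -5/39 -4/13 -4/3; -24/13 12/13 -5/13 0; 0 0 0 1]
M⁻¹ · (9, 154/13, -192/13)ᵀ = (3, 4, 0)ᵀ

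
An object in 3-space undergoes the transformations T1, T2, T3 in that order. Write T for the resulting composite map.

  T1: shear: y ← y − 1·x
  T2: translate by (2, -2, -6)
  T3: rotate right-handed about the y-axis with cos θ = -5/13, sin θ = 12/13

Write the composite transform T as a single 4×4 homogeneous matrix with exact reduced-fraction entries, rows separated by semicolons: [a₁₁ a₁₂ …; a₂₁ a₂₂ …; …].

T1 = [1 0 0 0; -1 1 0 0; 0 0 1 0; 0 0 0 1]
T2·T1 = [1 0 0 2; -1 1 0 -2; 0 0 1 -6; 0 0 0 1]
T3·…·T1 = [-5/13 0 12/13 -82/13; -1 1 0 -2; -12/13 0 -5/13 6/13; 0 0 0 1]

T = [-5/13 0 12/13 -82/13; -1 1 0 -2; -12/13 0 -5/13 6/13; 0 0 0 1]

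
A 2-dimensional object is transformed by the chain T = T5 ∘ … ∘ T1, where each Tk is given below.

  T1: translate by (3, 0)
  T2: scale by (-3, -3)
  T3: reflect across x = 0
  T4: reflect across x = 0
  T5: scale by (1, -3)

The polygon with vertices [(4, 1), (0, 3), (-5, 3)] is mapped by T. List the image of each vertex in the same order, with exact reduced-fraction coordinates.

T1 translate by (3, 0): (4, 1) → (7, 1); (0, 3) → (3, 3); (-5, 3) → (-2, 3)
T2 scale by (-3, -3): (7, 1) → (-21, -3); (3, 3) → (-9, -9); (-2, 3) → (6, -9)
T3 reflect across x = 0: (-21, -3) → (21, -3); (-9, -9) → (9, -9); (6, -9) → (-6, -9)
T4 reflect across x = 0: (21, -3) → (-21, -3); (9, -9) → (-9, -9); (-6, -9) → (6, -9)
T5 scale by (1, -3): (-21, -3) → (-21, 9); (-9, -9) → (-9, 27); (6, -9) → (6, 27)

image vertices: (-21, 9), (-9, 27), (6, 27)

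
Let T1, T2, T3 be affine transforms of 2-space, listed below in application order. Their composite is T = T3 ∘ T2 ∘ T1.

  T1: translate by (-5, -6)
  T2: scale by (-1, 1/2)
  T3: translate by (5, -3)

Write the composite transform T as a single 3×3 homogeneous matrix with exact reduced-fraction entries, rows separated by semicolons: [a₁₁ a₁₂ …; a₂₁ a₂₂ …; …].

T1 = [1 0 -5; 0 1 -6; 0 0 1]
T2·T1 = [-1 0 5; 0 1/2 -3; 0 0 1]
T3·…·T1 = [-1 0 10; 0 1/2 -6; 0 0 1]

T = [-1 0 10; 0 1/2 -6; 0 0 1]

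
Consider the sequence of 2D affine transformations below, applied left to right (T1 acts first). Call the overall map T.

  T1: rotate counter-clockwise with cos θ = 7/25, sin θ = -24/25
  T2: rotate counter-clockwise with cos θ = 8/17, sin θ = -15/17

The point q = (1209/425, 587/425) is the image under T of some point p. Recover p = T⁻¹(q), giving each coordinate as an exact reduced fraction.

T1 = [7/25 24/25 0; -24/25 7/25 0; 0 0 1]
T2·T1 = [-304/425 297/425 0; -297/425 -304/425 0; 0 0 1]
det M = 1; M⁻¹ = [-304/425 -297/425 0; 297/425 -304/425 0; 0 0 1]
M⁻¹ · (1209/425, 587/425)ᵀ = (-3, 1)ᵀ

p = (-3, 1)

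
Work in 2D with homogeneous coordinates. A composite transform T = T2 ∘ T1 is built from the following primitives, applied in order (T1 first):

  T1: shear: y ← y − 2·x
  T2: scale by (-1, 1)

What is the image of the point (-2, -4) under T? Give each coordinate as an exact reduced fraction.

T(p) = (2, 0)

T1 shear: y ← y − 2·x: (-2, -4) → (-2, 0)
T2 scale by (-1, 1): (-2, 0) → (2, 0)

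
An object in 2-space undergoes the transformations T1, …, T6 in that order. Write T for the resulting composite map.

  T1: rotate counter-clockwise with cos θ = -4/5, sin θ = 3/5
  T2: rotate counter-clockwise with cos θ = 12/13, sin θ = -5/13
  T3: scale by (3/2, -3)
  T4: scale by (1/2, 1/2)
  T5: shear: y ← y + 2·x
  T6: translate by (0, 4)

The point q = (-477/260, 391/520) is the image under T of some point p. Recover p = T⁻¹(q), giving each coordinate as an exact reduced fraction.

p = (1, 9/4)

T1 = [-4/5 -3/5 0; 3/5 -4/5 0; 0 0 1]
T2·T1 = [-33/65 -56/65 0; 56/65 -33/65 0; 0 0 1]
T3·…·T1 = [-99/130 -84/65 0; -168/65 99/65 0; 0 0 1]
T4·…·T1 = [-99/260 -42/65 0; -84/65 99/130 0; 0 0 1]
T5·…·T1 = [-99/260 -42/65 0; -267/130 -69/130 0; 0 0 1]
T6·…·T1 = [-99/260 -42/65 0; -267/130 -69/130 4; 0 0 1]
det M = -9/8; M⁻¹ = [92/195 -112/195 448/195; -356/195 22/65 -88/65; 0 0 1]
M⁻¹ · (-477/260, 391/520)ᵀ = (1, 9/4)ᵀ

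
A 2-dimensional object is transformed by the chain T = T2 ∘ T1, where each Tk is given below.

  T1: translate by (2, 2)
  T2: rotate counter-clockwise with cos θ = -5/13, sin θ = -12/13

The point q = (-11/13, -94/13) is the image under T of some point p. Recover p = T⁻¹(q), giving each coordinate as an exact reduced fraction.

T1 = [1 0 2; 0 1 2; 0 0 1]
T2·T1 = [-5/13 12/13 14/13; -12/13 -5/13 -34/13; 0 0 1]
det M = 1; M⁻¹ = [-5/13 -12/13 -2; 12/13 -5/13 -2; 0 0 1]
M⁻¹ · (-11/13, -94/13)ᵀ = (5, 0)ᵀ

p = (5, 0)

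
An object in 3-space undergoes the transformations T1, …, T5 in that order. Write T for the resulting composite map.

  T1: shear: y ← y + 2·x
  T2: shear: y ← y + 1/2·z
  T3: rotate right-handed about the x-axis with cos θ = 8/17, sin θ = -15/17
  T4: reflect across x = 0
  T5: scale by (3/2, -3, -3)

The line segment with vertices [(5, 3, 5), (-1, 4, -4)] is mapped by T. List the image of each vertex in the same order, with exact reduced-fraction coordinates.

image vertices: (-15/2, -597/17, 1155/34), (3/2, 180/17, 96/17)

T1 shear: y ← y + 2·x: (5, 3, 5) → (5, 13, 5); (-1, 4, -4) → (-1, 2, -4)
T2 shear: y ← y + 1/2·z: (5, 13, 5) → (5, 31/2, 5); (-1, 2, -4) → (-1, 0, -4)
T3 rotate right-handed about the x-axis with cos θ = 8/17, sin θ = -15/17: (5, 31/2, 5) → (5, 199/17, -385/34); (-1, 0, -4) → (-1, -60/17, -32/17)
T4 reflect across x = 0: (5, 199/17, -385/34) → (-5, 199/17, -385/34); (-1, -60/17, -32/17) → (1, -60/17, -32/17)
T5 scale by (3/2, -3, -3): (-5, 199/17, -385/34) → (-15/2, -597/17, 1155/34); (1, -60/17, -32/17) → (3/2, 180/17, 96/17)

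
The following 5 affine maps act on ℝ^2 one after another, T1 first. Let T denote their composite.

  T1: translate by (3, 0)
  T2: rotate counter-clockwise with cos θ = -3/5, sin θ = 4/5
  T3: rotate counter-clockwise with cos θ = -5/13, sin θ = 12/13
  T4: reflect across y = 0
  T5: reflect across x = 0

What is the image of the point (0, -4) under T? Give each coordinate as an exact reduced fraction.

T1 translate by (3, 0): (0, -4) → (3, -4)
T2 rotate counter-clockwise with cos θ = -3/5, sin θ = 4/5: (3, -4) → (7/5, 24/5)
T3 rotate counter-clockwise with cos θ = -5/13, sin θ = 12/13: (7/5, 24/5) → (-323/65, -36/65)
T4 reflect across y = 0: (-323/65, -36/65) → (-323/65, 36/65)
T5 reflect across x = 0: (-323/65, 36/65) → (323/65, 36/65)

T(p) = (323/65, 36/65)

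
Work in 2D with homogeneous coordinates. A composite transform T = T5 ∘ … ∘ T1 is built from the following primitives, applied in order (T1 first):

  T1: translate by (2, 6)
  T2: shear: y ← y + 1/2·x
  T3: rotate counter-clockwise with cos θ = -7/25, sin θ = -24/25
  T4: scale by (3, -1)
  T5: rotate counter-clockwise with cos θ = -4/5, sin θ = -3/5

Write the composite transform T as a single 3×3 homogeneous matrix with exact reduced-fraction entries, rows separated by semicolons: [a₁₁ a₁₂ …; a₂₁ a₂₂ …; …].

T1 = [1 0 2; 0 1 6; 0 0 1]
T2·T1 = [1 0 2; 1/2 1 7; 0 0 1]
T3·…·T1 = [1/5 24/25 154/25; -11/10 -7/25 -97/25; 0 0 1]
T4·…·T1 = [3/5 72/25 462/25; 11/10 7/25 97/25; 0 0 1]
T5·…·T1 = [9/50 -267/125 -1557/125; -31/25 -244/125 -1774/125; 0 0 1]

T = [9/50 -267/125 -1557/125; -31/25 -244/125 -1774/125; 0 0 1]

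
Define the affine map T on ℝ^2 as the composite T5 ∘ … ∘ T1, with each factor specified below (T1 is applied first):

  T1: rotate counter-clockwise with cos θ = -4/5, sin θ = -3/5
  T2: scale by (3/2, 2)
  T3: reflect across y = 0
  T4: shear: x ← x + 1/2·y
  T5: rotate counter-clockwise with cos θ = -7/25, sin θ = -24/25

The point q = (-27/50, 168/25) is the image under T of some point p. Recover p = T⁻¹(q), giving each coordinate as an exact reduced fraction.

p = (2, -3)

T1 = [-4/5 3/5 0; -3/5 -4/5 0; 0 0 1]
T2·T1 = [-6/5 9/10 0; -6/5 -8/5 0; 0 0 1]
T3·…·T1 = [-6/5 9/10 0; 6/5 8/5 0; 0 0 1]
T4·…·T1 = [-3/5 17/10 0; 6/5 8/5 0; 0 0 1]
T5·…·T1 = [33/25 53/50 0; 6/25 -52/25 0; 0 0 1]
det M = -3; M⁻¹ = [52/75 53/150 0; 2/25 -11/25 0; 0 0 1]
M⁻¹ · (-27/50, 168/25)ᵀ = (2, -3)ᵀ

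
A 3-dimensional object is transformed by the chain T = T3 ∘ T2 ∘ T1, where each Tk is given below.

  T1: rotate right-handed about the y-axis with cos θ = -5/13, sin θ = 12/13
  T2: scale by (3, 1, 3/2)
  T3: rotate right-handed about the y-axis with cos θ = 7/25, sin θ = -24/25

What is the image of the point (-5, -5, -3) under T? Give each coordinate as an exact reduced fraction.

T1 rotate right-handed about the y-axis with cos θ = -5/13, sin θ = 12/13: (-5, -5, -3) → (-11/13, -5, 75/13)
T2 scale by (3, 1, 3/2): (-11/13, -5, 75/13) → (-33/13, -5, 225/26)
T3 rotate right-handed about the y-axis with cos θ = 7/25, sin θ = -24/25: (-33/13, -5, 225/26) → (-2931/325, -5, -9/650)

T(p) = (-2931/325, -5, -9/650)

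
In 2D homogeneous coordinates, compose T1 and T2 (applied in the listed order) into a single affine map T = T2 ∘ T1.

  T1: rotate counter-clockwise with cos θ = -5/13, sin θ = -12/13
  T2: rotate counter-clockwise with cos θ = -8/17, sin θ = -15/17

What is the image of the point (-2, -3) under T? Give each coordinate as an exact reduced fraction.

T1 rotate counter-clockwise with cos θ = -5/13, sin θ = -12/13: (-2, -3) → (-2, 3)
T2 rotate counter-clockwise with cos θ = -8/17, sin θ = -15/17: (-2, 3) → (61/17, 6/17)

T(p) = (61/17, 6/17)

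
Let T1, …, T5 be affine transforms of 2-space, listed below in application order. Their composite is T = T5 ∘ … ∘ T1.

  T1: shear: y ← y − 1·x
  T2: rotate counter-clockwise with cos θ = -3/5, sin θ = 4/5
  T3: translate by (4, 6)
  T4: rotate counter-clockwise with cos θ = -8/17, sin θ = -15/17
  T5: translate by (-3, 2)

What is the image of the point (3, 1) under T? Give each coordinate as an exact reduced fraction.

T1 shear: y ← y − 1·x: (3, 1) → (3, -2)
T2 rotate counter-clockwise with cos θ = -3/5, sin θ = 4/5: (3, -2) → (-1/5, 18/5)
T3 translate by (4, 6): (-1/5, 18/5) → (19/5, 48/5)
T4 rotate counter-clockwise with cos θ = -8/17, sin θ = -15/17: (19/5, 48/5) → (568/85, -669/85)
T5 translate by (-3, 2): (568/85, -669/85) → (313/85, -499/85)

T(p) = (313/85, -499/85)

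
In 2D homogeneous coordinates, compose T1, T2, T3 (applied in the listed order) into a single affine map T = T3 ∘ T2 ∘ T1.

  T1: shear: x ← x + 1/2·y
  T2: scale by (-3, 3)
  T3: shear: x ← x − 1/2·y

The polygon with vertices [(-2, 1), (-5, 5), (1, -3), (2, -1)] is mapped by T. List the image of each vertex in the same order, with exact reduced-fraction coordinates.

image vertices: (3, 3), (0, 15), (6, -9), (-3, -3)

T1 shear: x ← x + 1/2·y: (-2, 1) → (-3/2, 1); (-5, 5) → (-5/2, 5); (1, -3) → (-1/2, -3); (2, -1) → (3/2, -1)
T2 scale by (-3, 3): (-3/2, 1) → (9/2, 3); (-5/2, 5) → (15/2, 15); (-1/2, -3) → (3/2, -9); (3/2, -1) → (-9/2, -3)
T3 shear: x ← x − 1/2·y: (9/2, 3) → (3, 3); (15/2, 15) → (0, 15); (3/2, -9) → (6, -9); (-9/2, -3) → (-3, -3)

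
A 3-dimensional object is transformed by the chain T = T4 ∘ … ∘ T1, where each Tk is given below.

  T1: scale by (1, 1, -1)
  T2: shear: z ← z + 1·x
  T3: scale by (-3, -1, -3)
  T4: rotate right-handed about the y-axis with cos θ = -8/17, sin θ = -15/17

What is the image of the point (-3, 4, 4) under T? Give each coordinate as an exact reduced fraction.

T1 scale by (1, 1, -1): (-3, 4, 4) → (-3, 4, -4)
T2 shear: z ← z + 1·x: (-3, 4, -4) → (-3, 4, -7)
T3 scale by (-3, -1, -3): (-3, 4, -7) → (9, -4, 21)
T4 rotate right-handed about the y-axis with cos θ = -8/17, sin θ = -15/17: (9, -4, 21) → (-387/17, -4, -33/17)

T(p) = (-387/17, -4, -33/17)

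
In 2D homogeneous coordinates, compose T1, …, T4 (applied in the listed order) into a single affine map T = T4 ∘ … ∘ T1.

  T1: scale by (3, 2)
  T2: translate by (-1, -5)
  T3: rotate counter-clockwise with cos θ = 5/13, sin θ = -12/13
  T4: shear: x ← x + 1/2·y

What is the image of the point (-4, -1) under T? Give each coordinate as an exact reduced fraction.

T1 scale by (3, 2): (-4, -1) → (-12, -2)
T2 translate by (-1, -5): (-12, -2) → (-13, -7)
T3 rotate counter-clockwise with cos θ = 5/13, sin θ = -12/13: (-13, -7) → (-149/13, 121/13)
T4 shear: x ← x + 1/2·y: (-149/13, 121/13) → (-177/26, 121/13)

T(p) = (-177/26, 121/13)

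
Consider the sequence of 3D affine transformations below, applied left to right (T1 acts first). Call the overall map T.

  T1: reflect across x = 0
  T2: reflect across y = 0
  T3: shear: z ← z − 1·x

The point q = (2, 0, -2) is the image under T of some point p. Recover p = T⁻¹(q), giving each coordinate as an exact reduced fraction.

T1 = [-1 0 0 0; 0 1 0 0; 0 0 1 0; 0 0 0 1]
T2·T1 = [-1 0 0 0; 0 -1 0 0; 0 0 1 0; 0 0 0 1]
T3·…·T1 = [-1 0 0 0; 0 -1 0 0; 1 0 1 0; 0 0 0 1]
det M = 1; M⁻¹ = [-1 0 0 0; 0 -1 0 0; 1 0 1 0; 0 0 0 1]
M⁻¹ · (2, 0, -2)ᵀ = (-2, 0, 0)ᵀ

p = (-2, 0, 0)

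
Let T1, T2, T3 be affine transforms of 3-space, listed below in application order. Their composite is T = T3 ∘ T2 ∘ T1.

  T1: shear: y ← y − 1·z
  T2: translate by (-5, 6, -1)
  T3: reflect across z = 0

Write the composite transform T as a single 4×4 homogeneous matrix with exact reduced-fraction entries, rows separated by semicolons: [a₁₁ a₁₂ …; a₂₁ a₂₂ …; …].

T1 = [1 0 0 0; 0 1 -1 0; 0 0 1 0; 0 0 0 1]
T2·T1 = [1 0 0 -5; 0 1 -1 6; 0 0 1 -1; 0 0 0 1]
T3·…·T1 = [1 0 0 -5; 0 1 -1 6; 0 0 -1 1; 0 0 0 1]

T = [1 0 0 -5; 0 1 -1 6; 0 0 -1 1; 0 0 0 1]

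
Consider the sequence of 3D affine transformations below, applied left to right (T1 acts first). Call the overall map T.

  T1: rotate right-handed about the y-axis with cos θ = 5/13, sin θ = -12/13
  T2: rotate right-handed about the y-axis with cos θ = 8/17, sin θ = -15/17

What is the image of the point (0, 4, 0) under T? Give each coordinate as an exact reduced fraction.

T1 rotate right-handed about the y-axis with cos θ = 5/13, sin θ = -12/13: (0, 4, 0) → (0, 4, 0)
T2 rotate right-handed about the y-axis with cos θ = 8/17, sin θ = -15/17: (0, 4, 0) → (0, 4, 0)

T(p) = (0, 4, 0)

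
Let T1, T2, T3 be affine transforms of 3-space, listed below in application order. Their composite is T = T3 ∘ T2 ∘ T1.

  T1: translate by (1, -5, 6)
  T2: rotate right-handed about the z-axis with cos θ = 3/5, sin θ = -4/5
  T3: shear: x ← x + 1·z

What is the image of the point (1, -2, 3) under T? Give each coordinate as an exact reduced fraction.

T1 translate by (1, -5, 6): (1, -2, 3) → (2, -7, 9)
T2 rotate right-handed about the z-axis with cos θ = 3/5, sin θ = -4/5: (2, -7, 9) → (-22/5, -29/5, 9)
T3 shear: x ← x + 1·z: (-22/5, -29/5, 9) → (23/5, -29/5, 9)

T(p) = (23/5, -29/5, 9)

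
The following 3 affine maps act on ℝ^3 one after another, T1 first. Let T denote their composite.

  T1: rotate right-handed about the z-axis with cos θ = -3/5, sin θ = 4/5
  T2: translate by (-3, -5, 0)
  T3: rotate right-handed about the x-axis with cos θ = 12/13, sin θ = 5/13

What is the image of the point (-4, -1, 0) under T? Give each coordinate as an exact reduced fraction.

T(p) = (1/5, -456/65, -38/13)

T1 rotate right-handed about the z-axis with cos θ = -3/5, sin θ = 4/5: (-4, -1, 0) → (16/5, -13/5, 0)
T2 translate by (-3, -5, 0): (16/5, -13/5, 0) → (1/5, -38/5, 0)
T3 rotate right-handed about the x-axis with cos θ = 12/13, sin θ = 5/13: (1/5, -38/5, 0) → (1/5, -456/65, -38/13)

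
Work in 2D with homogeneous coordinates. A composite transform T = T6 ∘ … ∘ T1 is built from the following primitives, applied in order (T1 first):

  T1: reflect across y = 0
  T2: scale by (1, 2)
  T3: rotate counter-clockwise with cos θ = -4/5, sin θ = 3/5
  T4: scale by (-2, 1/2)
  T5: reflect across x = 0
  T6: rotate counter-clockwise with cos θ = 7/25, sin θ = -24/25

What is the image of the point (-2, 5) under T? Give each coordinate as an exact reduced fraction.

T1 reflect across y = 0: (-2, 5) → (-2, -5)
T2 scale by (1, 2): (-2, -5) → (-2, -10)
T3 rotate counter-clockwise with cos θ = -4/5, sin θ = 3/5: (-2, -10) → (38/5, 34/5)
T4 scale by (-2, 1/2): (38/5, 34/5) → (-76/5, 17/5)
T5 reflect across x = 0: (-76/5, 17/5) → (76/5, 17/5)
T6 rotate counter-clockwise with cos θ = 7/25, sin θ = -24/25: (76/5, 17/5) → (188/25, -341/25)

T(p) = (188/25, -341/25)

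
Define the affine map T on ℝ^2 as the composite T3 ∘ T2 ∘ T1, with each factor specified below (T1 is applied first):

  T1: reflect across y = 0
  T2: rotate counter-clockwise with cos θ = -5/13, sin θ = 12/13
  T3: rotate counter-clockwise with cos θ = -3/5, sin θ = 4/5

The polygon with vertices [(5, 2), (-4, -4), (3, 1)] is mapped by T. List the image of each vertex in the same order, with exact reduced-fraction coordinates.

T1 reflect across y = 0: (5, 2) → (5, -2); (-4, -4) → (-4, 4); (3, 1) → (3, -1)
T2 rotate counter-clockwise with cos θ = -5/13, sin θ = 12/13: (5, -2) → (-1/13, 70/13); (-4, 4) → (-28/13, -68/13); (3, -1) → (-3/13, 41/13)
T3 rotate counter-clockwise with cos θ = -3/5, sin θ = 4/5: (-1/13, 70/13) → (-277/65, -214/65); (-28/13, -68/13) → (356/65, 92/65); (-3/13, 41/13) → (-31/13, -27/13)

image vertices: (-277/65, -214/65), (356/65, 92/65), (-31/13, -27/13)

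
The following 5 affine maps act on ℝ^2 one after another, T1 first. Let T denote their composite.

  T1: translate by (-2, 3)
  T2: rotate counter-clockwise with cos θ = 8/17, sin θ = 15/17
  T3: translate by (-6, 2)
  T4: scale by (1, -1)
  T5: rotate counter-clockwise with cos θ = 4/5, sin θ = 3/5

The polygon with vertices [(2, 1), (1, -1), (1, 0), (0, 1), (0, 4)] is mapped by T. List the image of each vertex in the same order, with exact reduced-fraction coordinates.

T1 translate by (-2, 3): (2, 1) → (0, 4); (1, -1) → (-1, 2); (1, 0) → (-1, 3); (0, 1) → (-2, 4); (0, 4) → (-2, 7)
T2 rotate counter-clockwise with cos θ = 8/17, sin θ = 15/17: (0, 4) → (-60/17, 32/17); (-1, 2) → (-38/17, 1/17); (-1, 3) → (-53/17, 9/17); (-2, 4) → (-76/17, 2/17); (-2, 7) → (-121/17, 26/17)
T3 translate by (-6, 2): (-60/17, 32/17) → (-162/17, 66/17); (-38/17, 1/17) → (-140/17, 35/17); (-53/17, 9/17) → (-155/17, 43/17); (-76/17, 2/17) → (-178/17, 36/17); (-121/17, 26/17) → (-223/17, 60/17)
T4 scale by (1, -1): (-162/17, 66/17) → (-162/17, -66/17); (-140/17, 35/17) → (-140/17, -35/17); (-155/17, 43/17) → (-155/17, -43/17); (-178/17, 36/17) → (-178/17, -36/17); (-223/17, 60/17) → (-223/17, -60/17)
T5 rotate counter-clockwise with cos θ = 4/5, sin θ = 3/5: (-162/17, -66/17) → (-90/17, -150/17); (-140/17, -35/17) → (-91/17, -112/17); (-155/17, -43/17) → (-491/85, -637/85); (-178/17, -36/17) → (-604/85, -678/85); (-223/17, -60/17) → (-712/85, -909/85)

image vertices: (-90/17, -150/17), (-91/17, -112/17), (-491/85, -637/85), (-604/85, -678/85), (-712/85, -909/85)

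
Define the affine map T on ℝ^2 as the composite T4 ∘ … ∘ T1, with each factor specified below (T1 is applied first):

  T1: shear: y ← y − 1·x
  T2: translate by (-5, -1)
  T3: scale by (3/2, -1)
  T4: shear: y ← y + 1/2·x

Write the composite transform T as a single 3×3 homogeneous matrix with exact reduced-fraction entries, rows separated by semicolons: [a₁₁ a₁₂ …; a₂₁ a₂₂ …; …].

T1 = [1 0 0; -1 1 0; 0 0 1]
T2·T1 = [1 0 -5; -1 1 -1; 0 0 1]
T3·…·T1 = [3/2 0 -15/2; 1 -1 1; 0 0 1]
T4·…·T1 = [3/2 0 -15/2; 7/4 -1 -11/4; 0 0 1]

T = [3/2 0 -15/2; 7/4 -1 -11/4; 0 0 1]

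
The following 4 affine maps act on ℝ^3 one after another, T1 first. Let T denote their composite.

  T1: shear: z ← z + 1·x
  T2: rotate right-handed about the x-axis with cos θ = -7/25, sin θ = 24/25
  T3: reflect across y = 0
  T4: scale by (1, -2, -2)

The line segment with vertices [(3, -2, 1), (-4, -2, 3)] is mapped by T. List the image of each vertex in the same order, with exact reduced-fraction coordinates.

image vertices: (3, -164/25, 152/25), (-4, 76/25, 82/25)

T1 shear: z ← z + 1·x: (3, -2, 1) → (3, -2, 4); (-4, -2, 3) → (-4, -2, -1)
T2 rotate right-handed about the x-axis with cos θ = -7/25, sin θ = 24/25: (3, -2, 4) → (3, -82/25, -76/25); (-4, -2, -1) → (-4, 38/25, -41/25)
T3 reflect across y = 0: (3, -82/25, -76/25) → (3, 82/25, -76/25); (-4, 38/25, -41/25) → (-4, -38/25, -41/25)
T4 scale by (1, -2, -2): (3, 82/25, -76/25) → (3, -164/25, 152/25); (-4, -38/25, -41/25) → (-4, 76/25, 82/25)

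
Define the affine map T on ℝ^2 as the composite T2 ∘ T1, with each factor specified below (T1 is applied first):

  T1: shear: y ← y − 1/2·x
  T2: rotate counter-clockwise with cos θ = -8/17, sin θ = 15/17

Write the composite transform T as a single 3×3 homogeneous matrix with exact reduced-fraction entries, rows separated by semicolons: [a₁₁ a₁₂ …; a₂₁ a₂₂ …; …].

T = [-1/34 -15/17 0; 19/17 -8/17 0; 0 0 1]

T1 = [1 0 0; -1/2 1 0; 0 0 1]
T2·T1 = [-1/34 -15/17 0; 19/17 -8/17 0; 0 0 1]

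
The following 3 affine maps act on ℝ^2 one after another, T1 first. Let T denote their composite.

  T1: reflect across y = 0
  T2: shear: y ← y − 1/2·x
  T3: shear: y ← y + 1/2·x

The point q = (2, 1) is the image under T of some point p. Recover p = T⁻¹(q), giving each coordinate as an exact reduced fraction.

T1 = [1 0 0; 0 -1 0; 0 0 1]
T2·T1 = [1 0 0; -1/2 -1 0; 0 0 1]
T3·…·T1 = [1 0 0; 0 -1 0; 0 0 1]
det M = -1; M⁻¹ = [1 0 0; 0 -1 0; 0 0 1]
M⁻¹ · (2, 1)ᵀ = (2, -1)ᵀ

p = (2, -1)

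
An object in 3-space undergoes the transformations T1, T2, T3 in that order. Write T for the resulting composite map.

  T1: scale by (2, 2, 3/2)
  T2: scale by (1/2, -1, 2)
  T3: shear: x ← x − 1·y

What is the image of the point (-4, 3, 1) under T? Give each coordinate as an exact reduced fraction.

T1 scale by (2, 2, 3/2): (-4, 3, 1) → (-8, 6, 3/2)
T2 scale by (1/2, -1, 2): (-8, 6, 3/2) → (-4, -6, 3)
T3 shear: x ← x − 1·y: (-4, -6, 3) → (2, -6, 3)

T(p) = (2, -6, 3)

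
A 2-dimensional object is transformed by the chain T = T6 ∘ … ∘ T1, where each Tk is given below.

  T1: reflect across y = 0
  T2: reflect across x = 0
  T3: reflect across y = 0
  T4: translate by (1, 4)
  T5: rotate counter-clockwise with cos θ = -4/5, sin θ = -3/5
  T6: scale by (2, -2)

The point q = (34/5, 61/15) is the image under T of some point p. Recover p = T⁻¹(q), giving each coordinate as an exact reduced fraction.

T1 = [1 0 0; 0 -1 0; 0 0 1]
T2·T1 = [-1 0 0; 0 -1 0; 0 0 1]
T3·…·T1 = [-1 0 0; 0 1 0; 0 0 1]
T4·…·T1 = [-1 0 1; 0 1 4; 0 0 1]
T5·…·T1 = [4/5 3/5 8/5; 3/5 -4/5 -19/5; 0 0 1]
T6·…·T1 = [8/5 6/5 16/5; -6/5 8/5 38/5; 0 0 1]
det M = 4; M⁻¹ = [2/5 -3/10 1; 3/10 2/5 -4; 0 0 1]
M⁻¹ · (34/5, 61/15)ᵀ = (5/2, -1/3)ᵀ

p = (5/2, -1/3)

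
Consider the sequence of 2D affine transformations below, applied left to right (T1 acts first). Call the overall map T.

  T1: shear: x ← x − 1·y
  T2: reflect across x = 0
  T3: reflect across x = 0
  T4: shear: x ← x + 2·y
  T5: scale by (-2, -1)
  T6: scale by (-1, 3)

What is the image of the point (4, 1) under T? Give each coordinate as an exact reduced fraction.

T1 shear: x ← x − 1·y: (4, 1) → (3, 1)
T2 reflect across x = 0: (3, 1) → (-3, 1)
T3 reflect across x = 0: (-3, 1) → (3, 1)
T4 shear: x ← x + 2·y: (3, 1) → (5, 1)
T5 scale by (-2, -1): (5, 1) → (-10, -1)
T6 scale by (-1, 3): (-10, -1) → (10, -3)

T(p) = (10, -3)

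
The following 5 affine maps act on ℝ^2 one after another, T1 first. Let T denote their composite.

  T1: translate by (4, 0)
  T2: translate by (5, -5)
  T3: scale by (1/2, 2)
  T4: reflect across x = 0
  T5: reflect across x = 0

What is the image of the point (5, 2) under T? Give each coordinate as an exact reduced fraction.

T1 translate by (4, 0): (5, 2) → (9, 2)
T2 translate by (5, -5): (9, 2) → (14, -3)
T3 scale by (1/2, 2): (14, -3) → (7, -6)
T4 reflect across x = 0: (7, -6) → (-7, -6)
T5 reflect across x = 0: (-7, -6) → (7, -6)

T(p) = (7, -6)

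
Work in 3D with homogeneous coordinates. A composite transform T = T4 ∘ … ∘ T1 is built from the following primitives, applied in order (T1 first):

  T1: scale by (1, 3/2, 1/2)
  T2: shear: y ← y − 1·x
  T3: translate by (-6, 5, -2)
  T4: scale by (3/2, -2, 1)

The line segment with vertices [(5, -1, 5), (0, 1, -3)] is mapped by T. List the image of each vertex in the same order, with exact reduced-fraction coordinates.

image vertices: (-3/2, 3, 1/2), (-9, -13, -7/2)

T1 scale by (1, 3/2, 1/2): (5, -1, 5) → (5, -3/2, 5/2); (0, 1, -3) → (0, 3/2, -3/2)
T2 shear: y ← y − 1·x: (5, -3/2, 5/2) → (5, -13/2, 5/2); (0, 3/2, -3/2) → (0, 3/2, -3/2)
T3 translate by (-6, 5, -2): (5, -13/2, 5/2) → (-1, -3/2, 1/2); (0, 3/2, -3/2) → (-6, 13/2, -7/2)
T4 scale by (3/2, -2, 1): (-1, -3/2, 1/2) → (-3/2, 3, 1/2); (-6, 13/2, -7/2) → (-9, -13, -7/2)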